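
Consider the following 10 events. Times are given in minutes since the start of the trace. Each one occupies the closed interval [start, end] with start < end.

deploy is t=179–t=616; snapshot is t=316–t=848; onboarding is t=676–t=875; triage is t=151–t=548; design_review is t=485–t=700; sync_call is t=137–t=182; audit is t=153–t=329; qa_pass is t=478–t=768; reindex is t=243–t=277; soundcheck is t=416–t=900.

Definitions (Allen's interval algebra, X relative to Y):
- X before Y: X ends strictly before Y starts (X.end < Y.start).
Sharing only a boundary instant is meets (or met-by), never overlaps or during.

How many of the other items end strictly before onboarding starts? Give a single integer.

Target onboarding = [t=676, t=875].
audit [t=153, t=329] → before → counts.
deploy [t=179, t=616] → before → counts.
design_review [t=485, t=700] → overlaps → no.
qa_pass [t=478, t=768] → overlaps → no.
reindex [t=243, t=277] → before → counts.
snapshot [t=316, t=848] → overlaps → no.
soundcheck [t=416, t=900] → contains → no.
sync_call [t=137, t=182] → before → counts.
triage [t=151, t=548] → before → counts.
Total: 5.

5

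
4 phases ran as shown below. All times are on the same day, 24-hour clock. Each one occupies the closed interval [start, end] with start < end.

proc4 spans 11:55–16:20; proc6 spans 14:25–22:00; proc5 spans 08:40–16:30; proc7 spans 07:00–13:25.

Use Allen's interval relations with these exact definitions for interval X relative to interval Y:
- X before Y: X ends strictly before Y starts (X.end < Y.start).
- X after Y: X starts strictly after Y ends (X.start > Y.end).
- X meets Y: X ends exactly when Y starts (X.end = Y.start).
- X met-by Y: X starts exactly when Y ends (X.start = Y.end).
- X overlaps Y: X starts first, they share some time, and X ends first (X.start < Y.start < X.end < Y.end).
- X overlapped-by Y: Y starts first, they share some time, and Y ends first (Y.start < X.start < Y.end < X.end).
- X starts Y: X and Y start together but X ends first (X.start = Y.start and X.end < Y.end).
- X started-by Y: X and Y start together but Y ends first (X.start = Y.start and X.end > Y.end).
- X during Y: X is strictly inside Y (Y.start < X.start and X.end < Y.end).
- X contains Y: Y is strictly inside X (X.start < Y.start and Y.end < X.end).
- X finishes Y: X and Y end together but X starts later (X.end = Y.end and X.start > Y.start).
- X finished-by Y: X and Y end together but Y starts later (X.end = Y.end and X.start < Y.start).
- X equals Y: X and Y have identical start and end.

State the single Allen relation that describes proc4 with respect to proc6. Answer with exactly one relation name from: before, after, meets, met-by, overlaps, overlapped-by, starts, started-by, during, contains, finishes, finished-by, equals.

overlaps

proc4 = [11:55, 16:20]; proc6 = [14:25, 22:00].
Compare endpoints: proc4.start < proc6.start, proc4.start < proc6.end, proc4.end > proc6.start, proc4.end < proc6.end.
That pattern is 'overlaps'.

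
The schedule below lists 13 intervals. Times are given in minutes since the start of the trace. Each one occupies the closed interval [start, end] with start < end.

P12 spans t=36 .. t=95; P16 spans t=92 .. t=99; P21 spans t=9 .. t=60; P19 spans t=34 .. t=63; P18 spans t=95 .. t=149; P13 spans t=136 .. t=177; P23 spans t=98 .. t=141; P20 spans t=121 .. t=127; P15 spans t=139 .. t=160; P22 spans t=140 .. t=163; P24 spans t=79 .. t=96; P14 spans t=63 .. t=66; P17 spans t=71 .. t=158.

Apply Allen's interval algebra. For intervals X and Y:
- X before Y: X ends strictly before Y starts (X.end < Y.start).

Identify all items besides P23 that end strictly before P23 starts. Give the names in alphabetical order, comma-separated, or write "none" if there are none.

Target P23 = [t=98, t=141].
P12 [t=36, t=95] → before → yes.
P13 [t=136, t=177] → overlapped-by → no.
P14 [t=63, t=66] → before → yes.
P15 [t=139, t=160] → overlapped-by → no.
P16 [t=92, t=99] → overlaps → no.
P17 [t=71, t=158] → contains → no.
P18 [t=95, t=149] → contains → no.
P19 [t=34, t=63] → before → yes.
P20 [t=121, t=127] → during → no.
P21 [t=9, t=60] → before → yes.
P22 [t=140, t=163] → overlapped-by → no.
P24 [t=79, t=96] → before → yes.
Result: P12, P14, P19, P21, P24.

P12, P14, P19, P21, P24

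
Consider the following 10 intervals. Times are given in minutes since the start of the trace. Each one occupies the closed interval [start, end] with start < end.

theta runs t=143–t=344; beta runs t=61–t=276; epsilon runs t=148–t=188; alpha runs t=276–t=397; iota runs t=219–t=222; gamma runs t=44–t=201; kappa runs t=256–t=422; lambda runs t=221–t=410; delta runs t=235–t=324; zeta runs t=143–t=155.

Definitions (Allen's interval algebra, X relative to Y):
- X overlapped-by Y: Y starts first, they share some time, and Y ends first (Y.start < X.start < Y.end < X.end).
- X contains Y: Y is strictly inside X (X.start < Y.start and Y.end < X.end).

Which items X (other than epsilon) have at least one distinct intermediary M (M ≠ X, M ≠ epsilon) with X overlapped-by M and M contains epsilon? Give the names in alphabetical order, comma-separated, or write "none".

alpha, beta, delta, kappa, lambda, theta

Target epsilon = [t=148, t=188].
Intermediaries M with M contains epsilon: beta, gamma, theta.
Via beta — items with X overlapped-by beta: delta, kappa, lambda, theta.
Via gamma — items with X overlapped-by gamma: beta, theta.
Via theta — items with X overlapped-by theta: alpha, kappa, lambda.
Union: alpha, beta, delta, kappa, lambda, theta.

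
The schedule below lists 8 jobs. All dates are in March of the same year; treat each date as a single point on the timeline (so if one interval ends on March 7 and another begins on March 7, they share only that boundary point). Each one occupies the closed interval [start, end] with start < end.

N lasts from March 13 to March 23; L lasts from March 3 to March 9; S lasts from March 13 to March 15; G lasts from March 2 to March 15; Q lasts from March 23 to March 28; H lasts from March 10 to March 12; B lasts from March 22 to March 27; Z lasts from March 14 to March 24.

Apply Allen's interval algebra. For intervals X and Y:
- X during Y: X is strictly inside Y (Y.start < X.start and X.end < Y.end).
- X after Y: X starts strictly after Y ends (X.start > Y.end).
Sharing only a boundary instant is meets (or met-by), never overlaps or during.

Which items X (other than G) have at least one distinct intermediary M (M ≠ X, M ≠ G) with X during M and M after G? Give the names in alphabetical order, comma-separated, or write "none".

none

Target G = [March 2, March 15].
Intermediaries M with M after G: B, Q.
Via B — items with X during B: none.
Via Q — items with X during Q: none.
Union: none.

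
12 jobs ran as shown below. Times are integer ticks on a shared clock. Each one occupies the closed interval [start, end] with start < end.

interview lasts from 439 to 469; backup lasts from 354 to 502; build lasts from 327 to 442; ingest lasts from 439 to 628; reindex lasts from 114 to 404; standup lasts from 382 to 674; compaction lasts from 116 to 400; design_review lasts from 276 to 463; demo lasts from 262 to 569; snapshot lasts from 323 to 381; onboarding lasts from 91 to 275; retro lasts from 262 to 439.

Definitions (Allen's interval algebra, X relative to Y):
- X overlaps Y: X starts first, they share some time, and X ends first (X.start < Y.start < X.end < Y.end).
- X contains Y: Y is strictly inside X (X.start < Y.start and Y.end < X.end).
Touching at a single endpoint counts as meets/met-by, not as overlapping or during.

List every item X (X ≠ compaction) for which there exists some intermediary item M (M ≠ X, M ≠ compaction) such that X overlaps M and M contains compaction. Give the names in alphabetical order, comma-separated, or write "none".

onboarding

Target compaction = [116, 400].
Intermediaries M with M contains compaction: reindex.
Via reindex — items with X overlaps reindex: onboarding.
Union: onboarding.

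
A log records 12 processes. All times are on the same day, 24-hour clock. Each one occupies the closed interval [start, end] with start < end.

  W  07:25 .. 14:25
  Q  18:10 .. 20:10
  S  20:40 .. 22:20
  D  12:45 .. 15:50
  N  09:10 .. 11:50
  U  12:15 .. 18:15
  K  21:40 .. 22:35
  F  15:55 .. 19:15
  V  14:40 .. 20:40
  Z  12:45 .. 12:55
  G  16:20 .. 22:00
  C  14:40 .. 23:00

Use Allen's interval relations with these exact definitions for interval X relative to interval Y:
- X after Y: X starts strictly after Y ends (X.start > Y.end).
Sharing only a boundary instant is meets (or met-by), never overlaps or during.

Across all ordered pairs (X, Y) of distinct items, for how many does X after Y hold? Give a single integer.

36

Checking all 132 ordered pairs for relation 'after'; matching pairs in alphabetical order:
(C, N): C after N ✓
(C, W): C after W ✓
(C, Z): C after Z ✓
(D, N): D after N ✓
(F, D): F after D ✓
(F, N): F after N ✓
(F, W): F after W ✓
(F, Z): F after Z ✓
(G, D): G after D ✓
(G, N): G after N ✓
(G, W): G after W ✓
(G, Z): G after Z ✓
(K, D): K after D ✓
(K, F): K after F ✓
(K, N): K after N ✓
(K, Q): K after Q ✓
(K, U): K after U ✓
(K, V): K after V ✓
(K, W): K after W ✓
(K, Z): K after Z ✓
(Q, D): Q after D ✓
(Q, N): Q after N ✓
(Q, W): Q after W ✓
(Q, Z): Q after Z ✓
... plus 12 further pairs not listed.
Count: 36.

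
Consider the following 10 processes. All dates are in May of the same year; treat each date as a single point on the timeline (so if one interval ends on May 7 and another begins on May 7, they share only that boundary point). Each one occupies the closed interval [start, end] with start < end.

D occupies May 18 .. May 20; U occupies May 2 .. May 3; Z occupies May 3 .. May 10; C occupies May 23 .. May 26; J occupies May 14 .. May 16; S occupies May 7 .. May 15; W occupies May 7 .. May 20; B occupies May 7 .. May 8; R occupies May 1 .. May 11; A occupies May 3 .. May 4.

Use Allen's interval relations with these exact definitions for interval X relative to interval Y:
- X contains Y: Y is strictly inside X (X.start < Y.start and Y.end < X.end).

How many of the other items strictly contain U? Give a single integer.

1

Target U = [May 2, May 3].
A [May 3, May 4] → met-by → no.
B [May 7, May 8] → after → no.
C [May 23, May 26] → after → no.
D [May 18, May 20] → after → no.
J [May 14, May 16] → after → no.
R [May 1, May 11] → contains → counts.
S [May 7, May 15] → after → no.
W [May 7, May 20] → after → no.
Z [May 3, May 10] → met-by → no.
Total: 1.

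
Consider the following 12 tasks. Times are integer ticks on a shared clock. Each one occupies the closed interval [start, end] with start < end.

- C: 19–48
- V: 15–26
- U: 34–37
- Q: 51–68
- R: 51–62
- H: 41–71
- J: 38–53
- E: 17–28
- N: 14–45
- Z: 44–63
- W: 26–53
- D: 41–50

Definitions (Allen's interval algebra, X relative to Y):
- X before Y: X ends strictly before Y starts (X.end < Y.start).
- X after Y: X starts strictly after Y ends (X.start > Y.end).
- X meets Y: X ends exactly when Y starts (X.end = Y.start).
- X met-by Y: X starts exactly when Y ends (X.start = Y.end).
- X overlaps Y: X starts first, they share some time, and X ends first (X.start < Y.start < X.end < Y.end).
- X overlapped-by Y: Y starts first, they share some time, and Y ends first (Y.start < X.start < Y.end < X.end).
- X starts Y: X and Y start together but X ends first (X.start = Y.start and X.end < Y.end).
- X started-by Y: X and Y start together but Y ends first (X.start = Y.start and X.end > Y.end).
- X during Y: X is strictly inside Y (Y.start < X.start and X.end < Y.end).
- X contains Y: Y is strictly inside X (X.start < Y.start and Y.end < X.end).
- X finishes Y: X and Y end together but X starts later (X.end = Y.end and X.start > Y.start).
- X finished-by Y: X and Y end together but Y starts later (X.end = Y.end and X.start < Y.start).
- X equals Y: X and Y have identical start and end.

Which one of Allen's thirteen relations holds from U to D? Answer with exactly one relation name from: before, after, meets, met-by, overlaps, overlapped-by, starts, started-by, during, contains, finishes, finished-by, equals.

before

U = [34, 37]; D = [41, 50].
Compare endpoints: U.start < D.start, U.start < D.end, U.end < D.start, U.end < D.end.
That pattern is 'before'.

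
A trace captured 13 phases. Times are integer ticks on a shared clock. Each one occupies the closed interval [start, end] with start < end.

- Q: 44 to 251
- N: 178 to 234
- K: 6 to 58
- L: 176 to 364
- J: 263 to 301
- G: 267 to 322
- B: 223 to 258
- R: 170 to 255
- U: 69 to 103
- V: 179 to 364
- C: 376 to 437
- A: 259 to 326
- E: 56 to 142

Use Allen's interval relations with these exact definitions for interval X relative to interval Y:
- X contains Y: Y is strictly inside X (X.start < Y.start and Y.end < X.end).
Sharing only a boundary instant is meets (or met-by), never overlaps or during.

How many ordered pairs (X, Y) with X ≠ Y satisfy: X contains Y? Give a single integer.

16

Checking all 156 ordered pairs for relation 'contains'; matching pairs in alphabetical order:
(A, G): A contains G ✓
(A, J): A contains J ✓
(E, U): E contains U ✓
(L, A): L contains A ✓
(L, B): L contains B ✓
(L, G): L contains G ✓
(L, J): L contains J ✓
(L, N): L contains N ✓
(Q, E): Q contains E ✓
(Q, N): Q contains N ✓
(Q, U): Q contains U ✓
(R, N): R contains N ✓
(V, A): V contains A ✓
(V, B): V contains B ✓
(V, G): V contains G ✓
(V, J): V contains J ✓
Count: 16.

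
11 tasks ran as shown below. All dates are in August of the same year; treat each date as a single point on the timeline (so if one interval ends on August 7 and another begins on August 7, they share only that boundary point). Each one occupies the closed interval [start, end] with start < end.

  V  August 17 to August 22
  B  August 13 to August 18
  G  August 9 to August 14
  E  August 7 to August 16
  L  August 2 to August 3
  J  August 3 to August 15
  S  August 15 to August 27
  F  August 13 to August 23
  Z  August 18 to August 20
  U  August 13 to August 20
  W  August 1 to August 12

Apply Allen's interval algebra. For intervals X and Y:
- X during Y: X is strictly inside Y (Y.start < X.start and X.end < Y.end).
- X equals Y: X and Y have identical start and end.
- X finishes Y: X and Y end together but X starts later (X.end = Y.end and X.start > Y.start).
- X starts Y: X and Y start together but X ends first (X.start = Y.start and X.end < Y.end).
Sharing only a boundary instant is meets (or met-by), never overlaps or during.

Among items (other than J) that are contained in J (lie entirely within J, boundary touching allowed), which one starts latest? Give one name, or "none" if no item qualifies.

Target J = [August 3, August 15].
B [August 13, August 18] → overlapped-by → excluded.
E [August 7, August 16] → overlapped-by → excluded.
F [August 13, August 23] → overlapped-by → excluded.
G [August 9, August 14] → during → candidate.
L [August 2, August 3] → meets → excluded.
S [August 15, August 27] → met-by → excluded.
U [August 13, August 20] → overlapped-by → excluded.
V [August 17, August 22] → after → excluded.
W [August 1, August 12] → overlaps → excluded.
Z [August 18, August 20] → after → excluded.
Among candidates, latest start is August 9 → G.

G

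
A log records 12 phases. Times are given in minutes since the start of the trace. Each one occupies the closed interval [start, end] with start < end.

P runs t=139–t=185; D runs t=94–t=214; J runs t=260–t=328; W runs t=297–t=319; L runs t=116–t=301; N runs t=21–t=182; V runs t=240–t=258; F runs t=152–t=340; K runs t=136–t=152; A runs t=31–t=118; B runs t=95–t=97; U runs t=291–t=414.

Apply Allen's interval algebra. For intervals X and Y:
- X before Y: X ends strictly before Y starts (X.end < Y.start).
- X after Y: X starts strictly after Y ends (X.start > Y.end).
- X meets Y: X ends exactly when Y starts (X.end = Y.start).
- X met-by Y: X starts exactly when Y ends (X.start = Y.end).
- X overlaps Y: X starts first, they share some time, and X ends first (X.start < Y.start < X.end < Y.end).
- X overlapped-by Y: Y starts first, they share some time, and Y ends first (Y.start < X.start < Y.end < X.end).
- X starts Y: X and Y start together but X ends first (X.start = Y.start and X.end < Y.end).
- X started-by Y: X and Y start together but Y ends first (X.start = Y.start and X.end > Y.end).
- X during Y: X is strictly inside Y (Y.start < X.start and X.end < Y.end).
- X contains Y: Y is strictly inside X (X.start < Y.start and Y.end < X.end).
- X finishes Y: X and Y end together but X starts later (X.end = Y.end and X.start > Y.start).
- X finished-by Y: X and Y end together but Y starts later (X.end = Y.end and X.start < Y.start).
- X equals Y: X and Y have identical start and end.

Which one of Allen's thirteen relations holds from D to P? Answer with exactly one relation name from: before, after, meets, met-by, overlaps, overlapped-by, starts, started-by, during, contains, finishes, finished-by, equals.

D = [t=94, t=214]; P = [t=139, t=185].
Compare endpoints: D.start < P.start, D.start < P.end, D.end > P.start, D.end > P.end.
That pattern is 'contains'.

contains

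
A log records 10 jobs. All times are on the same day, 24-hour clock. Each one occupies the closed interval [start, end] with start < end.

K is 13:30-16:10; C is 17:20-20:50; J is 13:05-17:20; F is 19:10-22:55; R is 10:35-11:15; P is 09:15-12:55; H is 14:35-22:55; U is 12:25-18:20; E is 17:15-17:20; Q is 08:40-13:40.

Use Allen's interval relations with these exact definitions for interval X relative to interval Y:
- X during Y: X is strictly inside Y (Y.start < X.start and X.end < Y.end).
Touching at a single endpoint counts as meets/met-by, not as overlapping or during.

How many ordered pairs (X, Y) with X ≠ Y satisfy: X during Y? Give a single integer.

9

Checking all 90 ordered pairs for relation 'during'; matching pairs in alphabetical order:
(C, H): C during H ✓
(E, H): E during H ✓
(E, U): E during U ✓
(J, U): J during U ✓
(K, J): K during J ✓
(K, U): K during U ✓
(P, Q): P during Q ✓
(R, P): R during P ✓
(R, Q): R during Q ✓
Count: 9.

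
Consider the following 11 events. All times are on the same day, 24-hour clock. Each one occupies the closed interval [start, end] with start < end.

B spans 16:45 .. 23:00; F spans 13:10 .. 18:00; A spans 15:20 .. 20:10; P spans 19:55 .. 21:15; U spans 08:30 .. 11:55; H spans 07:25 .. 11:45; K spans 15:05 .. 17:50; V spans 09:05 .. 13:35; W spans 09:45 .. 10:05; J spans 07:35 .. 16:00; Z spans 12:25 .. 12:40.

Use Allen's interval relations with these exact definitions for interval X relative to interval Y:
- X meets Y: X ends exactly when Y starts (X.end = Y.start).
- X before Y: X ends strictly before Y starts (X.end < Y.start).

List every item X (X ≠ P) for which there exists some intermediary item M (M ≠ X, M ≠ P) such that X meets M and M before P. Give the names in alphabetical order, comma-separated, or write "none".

Target P = [19:55, 21:15].
Intermediaries M with M before P: F, H, J, K, U, V, W, Z.
Via F — items with X meets F: none.
Via H — items with X meets H: none.
Via J — items with X meets J: none.
Via K — items with X meets K: none.
Via U — items with X meets U: none.
Via V — items with X meets V: none.
Via W — items with X meets W: none.
Via Z — items with X meets Z: none.
Union: none.

none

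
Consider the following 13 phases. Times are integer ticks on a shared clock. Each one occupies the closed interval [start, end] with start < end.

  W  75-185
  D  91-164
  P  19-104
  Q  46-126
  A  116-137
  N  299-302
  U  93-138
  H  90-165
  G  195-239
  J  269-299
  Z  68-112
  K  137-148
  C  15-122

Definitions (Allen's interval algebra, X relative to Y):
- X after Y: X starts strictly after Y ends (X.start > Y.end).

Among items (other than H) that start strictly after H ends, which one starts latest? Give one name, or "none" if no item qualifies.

N

Target H = [90, 165].
A [116, 137] → during → excluded.
C [15, 122] → overlaps → excluded.
D [91, 164] → during → excluded.
G [195, 239] → after → candidate.
J [269, 299] → after → candidate.
K [137, 148] → during → excluded.
N [299, 302] → after → candidate.
P [19, 104] → overlaps → excluded.
Q [46, 126] → overlaps → excluded.
U [93, 138] → during → excluded.
W [75, 185] → contains → excluded.
Z [68, 112] → overlaps → excluded.
Among candidates, latest start is 299 → N.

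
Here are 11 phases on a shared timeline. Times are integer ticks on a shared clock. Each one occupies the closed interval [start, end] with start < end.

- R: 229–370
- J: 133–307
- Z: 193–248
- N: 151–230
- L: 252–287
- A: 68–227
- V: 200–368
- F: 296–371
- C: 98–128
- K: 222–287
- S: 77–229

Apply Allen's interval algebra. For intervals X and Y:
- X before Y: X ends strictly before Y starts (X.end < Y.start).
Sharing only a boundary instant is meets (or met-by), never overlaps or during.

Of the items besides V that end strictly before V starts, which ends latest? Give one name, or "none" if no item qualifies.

Target V = [200, 368].
A [68, 227] → overlaps → excluded.
C [98, 128] → before → candidate.
F [296, 371] → overlapped-by → excluded.
J [133, 307] → overlaps → excluded.
K [222, 287] → during → excluded.
L [252, 287] → during → excluded.
N [151, 230] → overlaps → excluded.
R [229, 370] → overlapped-by → excluded.
S [77, 229] → overlaps → excluded.
Z [193, 248] → overlaps → excluded.
Among candidates, latest end is 128 → C.

C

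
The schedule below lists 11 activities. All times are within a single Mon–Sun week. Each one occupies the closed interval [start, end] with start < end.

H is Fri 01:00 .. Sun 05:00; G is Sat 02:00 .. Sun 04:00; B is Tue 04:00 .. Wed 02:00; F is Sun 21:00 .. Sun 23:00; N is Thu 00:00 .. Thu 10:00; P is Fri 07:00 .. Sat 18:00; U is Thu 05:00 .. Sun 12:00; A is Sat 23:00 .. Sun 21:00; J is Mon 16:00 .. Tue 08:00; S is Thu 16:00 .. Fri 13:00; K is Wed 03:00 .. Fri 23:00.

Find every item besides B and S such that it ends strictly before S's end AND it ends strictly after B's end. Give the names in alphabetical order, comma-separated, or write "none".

Conditions: its end is strictly before S's end (X.end < Fri 13:00) AND its end is strictly after B's end (X.end > Wed 02:00).
A: end Sun 21:00 < Fri 13:00? ✗; end Sun 21:00 > Wed 02:00? ✓ → no.
F: end Sun 23:00 < Fri 13:00? ✗; end Sun 23:00 > Wed 02:00? ✓ → no.
G: end Sun 04:00 < Fri 13:00? ✗; end Sun 04:00 > Wed 02:00? ✓ → no.
H: end Sun 05:00 < Fri 13:00? ✗; end Sun 05:00 > Wed 02:00? ✓ → no.
J: end Tue 08:00 < Fri 13:00? ✓; end Tue 08:00 > Wed 02:00? ✗ → no.
K: end Fri 23:00 < Fri 13:00? ✗; end Fri 23:00 > Wed 02:00? ✓ → no.
N: end Thu 10:00 < Fri 13:00? ✓; end Thu 10:00 > Wed 02:00? ✓ → yes.
P: end Sat 18:00 < Fri 13:00? ✗; end Sat 18:00 > Wed 02:00? ✓ → no.
U: end Sun 12:00 < Fri 13:00? ✗; end Sun 12:00 > Wed 02:00? ✓ → no.
Result: N.

N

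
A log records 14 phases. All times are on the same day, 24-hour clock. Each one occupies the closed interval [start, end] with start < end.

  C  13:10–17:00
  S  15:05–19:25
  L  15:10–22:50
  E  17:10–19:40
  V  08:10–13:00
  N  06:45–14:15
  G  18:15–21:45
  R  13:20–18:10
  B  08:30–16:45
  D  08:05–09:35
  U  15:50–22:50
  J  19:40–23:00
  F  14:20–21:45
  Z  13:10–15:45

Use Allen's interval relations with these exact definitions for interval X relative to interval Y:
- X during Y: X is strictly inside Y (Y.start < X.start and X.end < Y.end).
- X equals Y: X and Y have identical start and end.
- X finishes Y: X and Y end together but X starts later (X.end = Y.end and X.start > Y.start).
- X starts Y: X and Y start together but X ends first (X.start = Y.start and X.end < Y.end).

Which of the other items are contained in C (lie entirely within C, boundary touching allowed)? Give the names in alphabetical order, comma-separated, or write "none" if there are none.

Target C = [13:10, 17:00].
B [08:30, 16:45] → overlaps → no.
D [08:05, 09:35] → before → no.
E [17:10, 19:40] → after → no.
F [14:20, 21:45] → overlapped-by → no.
G [18:15, 21:45] → after → no.
J [19:40, 23:00] → after → no.
L [15:10, 22:50] → overlapped-by → no.
N [06:45, 14:15] → overlaps → no.
R [13:20, 18:10] → overlapped-by → no.
S [15:05, 19:25] → overlapped-by → no.
U [15:50, 22:50] → overlapped-by → no.
V [08:10, 13:00] → before → no.
Z [13:10, 15:45] → starts → yes.
Result: Z.

Z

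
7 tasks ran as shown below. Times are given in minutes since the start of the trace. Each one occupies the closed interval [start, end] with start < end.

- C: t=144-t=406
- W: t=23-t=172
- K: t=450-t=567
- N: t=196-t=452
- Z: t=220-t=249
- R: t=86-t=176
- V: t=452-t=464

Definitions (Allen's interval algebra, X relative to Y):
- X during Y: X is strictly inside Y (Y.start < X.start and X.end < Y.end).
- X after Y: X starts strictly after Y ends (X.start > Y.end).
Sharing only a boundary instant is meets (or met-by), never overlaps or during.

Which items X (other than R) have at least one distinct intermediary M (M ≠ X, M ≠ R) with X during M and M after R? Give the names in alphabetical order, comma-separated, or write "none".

V, Z

Target R = [t=86, t=176].
Intermediaries M with M after R: K, N, V, Z.
Via K — items with X during K: V.
Via N — items with X during N: Z.
Via V — items with X during V: none.
Via Z — items with X during Z: none.
Union: V, Z.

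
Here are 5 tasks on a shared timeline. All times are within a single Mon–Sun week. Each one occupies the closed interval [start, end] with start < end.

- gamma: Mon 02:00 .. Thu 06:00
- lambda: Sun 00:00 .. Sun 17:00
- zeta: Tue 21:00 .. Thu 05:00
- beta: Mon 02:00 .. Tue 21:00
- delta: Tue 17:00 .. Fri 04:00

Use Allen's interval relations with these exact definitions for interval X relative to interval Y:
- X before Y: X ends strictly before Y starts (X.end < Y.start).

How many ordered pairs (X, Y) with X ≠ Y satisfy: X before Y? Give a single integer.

4

Checking all 20 ordered pairs for relation 'before'; matching pairs in alphabetical order:
(beta, lambda): beta before lambda ✓
(delta, lambda): delta before lambda ✓
(gamma, lambda): gamma before lambda ✓
(zeta, lambda): zeta before lambda ✓
Count: 4.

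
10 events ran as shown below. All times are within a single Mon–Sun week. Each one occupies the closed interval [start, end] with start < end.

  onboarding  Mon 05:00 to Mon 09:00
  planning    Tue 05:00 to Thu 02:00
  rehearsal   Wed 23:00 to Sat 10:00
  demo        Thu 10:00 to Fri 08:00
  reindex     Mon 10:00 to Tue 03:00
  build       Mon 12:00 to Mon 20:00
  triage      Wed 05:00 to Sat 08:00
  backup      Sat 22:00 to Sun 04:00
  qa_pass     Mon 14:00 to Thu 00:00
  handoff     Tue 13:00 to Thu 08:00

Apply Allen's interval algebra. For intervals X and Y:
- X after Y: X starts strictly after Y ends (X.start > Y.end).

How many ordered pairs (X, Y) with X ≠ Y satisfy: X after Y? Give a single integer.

30

Checking all 90 ordered pairs for relation 'after'; matching pairs in alphabetical order:
(backup, build): backup after build ✓
(backup, demo): backup after demo ✓
(backup, handoff): backup after handoff ✓
(backup, onboarding): backup after onboarding ✓
(backup, planning): backup after planning ✓
(backup, qa_pass): backup after qa_pass ✓
(backup, rehearsal): backup after rehearsal ✓
(backup, reindex): backup after reindex ✓
(backup, triage): backup after triage ✓
(build, onboarding): build after onboarding ✓
(demo, build): demo after build ✓
(demo, handoff): demo after handoff ✓
(demo, onboarding): demo after onboarding ✓
(demo, planning): demo after planning ✓
(demo, qa_pass): demo after qa_pass ✓
(demo, reindex): demo after reindex ✓
(handoff, build): handoff after build ✓
(handoff, onboarding): handoff after onboarding ✓
(handoff, reindex): handoff after reindex ✓
(planning, build): planning after build ✓
(planning, onboarding): planning after onboarding ✓
(planning, reindex): planning after reindex ✓
(qa_pass, onboarding): qa_pass after onboarding ✓
(rehearsal, build): rehearsal after build ✓
... plus 6 further pairs not listed.
Count: 30.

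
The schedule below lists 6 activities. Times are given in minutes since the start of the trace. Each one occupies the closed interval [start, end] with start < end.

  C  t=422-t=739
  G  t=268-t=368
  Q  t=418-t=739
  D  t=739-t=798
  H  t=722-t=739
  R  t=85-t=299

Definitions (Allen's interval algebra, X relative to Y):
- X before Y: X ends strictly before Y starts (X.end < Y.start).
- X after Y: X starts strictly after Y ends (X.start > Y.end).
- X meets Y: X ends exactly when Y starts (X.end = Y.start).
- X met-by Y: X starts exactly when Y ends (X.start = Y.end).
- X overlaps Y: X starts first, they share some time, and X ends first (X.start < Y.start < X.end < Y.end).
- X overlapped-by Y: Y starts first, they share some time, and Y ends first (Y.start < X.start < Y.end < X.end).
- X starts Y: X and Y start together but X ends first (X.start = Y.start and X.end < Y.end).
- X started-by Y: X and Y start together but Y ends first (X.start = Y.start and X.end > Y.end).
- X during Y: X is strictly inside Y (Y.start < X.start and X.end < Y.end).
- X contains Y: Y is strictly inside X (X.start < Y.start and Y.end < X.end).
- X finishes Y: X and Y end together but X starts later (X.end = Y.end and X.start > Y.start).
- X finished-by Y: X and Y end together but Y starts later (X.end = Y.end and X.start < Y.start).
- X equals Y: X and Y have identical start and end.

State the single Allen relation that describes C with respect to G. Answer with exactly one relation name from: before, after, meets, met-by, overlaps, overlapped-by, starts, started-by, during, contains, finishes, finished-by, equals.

after

C = [t=422, t=739]; G = [t=268, t=368].
Compare endpoints: C.start > G.start, C.start > G.end, C.end > G.start, C.end > G.end.
That pattern is 'after'.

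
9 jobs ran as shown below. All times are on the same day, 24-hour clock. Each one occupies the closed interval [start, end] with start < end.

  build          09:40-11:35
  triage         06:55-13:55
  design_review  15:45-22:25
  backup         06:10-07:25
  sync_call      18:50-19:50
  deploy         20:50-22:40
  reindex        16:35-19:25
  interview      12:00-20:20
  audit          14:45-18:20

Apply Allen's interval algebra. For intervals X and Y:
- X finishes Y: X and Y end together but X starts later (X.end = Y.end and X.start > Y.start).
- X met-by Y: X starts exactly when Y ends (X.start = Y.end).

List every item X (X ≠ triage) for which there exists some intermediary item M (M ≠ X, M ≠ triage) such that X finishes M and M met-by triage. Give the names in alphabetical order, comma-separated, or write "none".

Target triage = [06:55, 13:55].
Intermediaries M with M met-by triage: none.
Union: none.

none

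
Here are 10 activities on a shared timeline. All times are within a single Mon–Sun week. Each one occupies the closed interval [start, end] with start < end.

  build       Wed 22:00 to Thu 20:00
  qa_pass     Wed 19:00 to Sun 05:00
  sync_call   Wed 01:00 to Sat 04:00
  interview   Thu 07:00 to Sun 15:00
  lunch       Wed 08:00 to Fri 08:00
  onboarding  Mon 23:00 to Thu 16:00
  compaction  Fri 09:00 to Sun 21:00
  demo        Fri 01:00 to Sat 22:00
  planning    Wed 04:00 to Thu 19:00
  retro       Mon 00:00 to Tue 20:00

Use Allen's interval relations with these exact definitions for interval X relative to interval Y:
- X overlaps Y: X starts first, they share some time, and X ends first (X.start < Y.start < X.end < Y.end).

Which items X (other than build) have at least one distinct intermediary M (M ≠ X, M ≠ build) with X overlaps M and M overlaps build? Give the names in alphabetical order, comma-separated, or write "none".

onboarding, retro

Target build = [Wed 22:00, Thu 20:00].
Intermediaries M with M overlaps build: onboarding, planning.
Via onboarding — items with X overlaps onboarding: retro.
Via planning — items with X overlaps planning: onboarding.
Union: onboarding, retro.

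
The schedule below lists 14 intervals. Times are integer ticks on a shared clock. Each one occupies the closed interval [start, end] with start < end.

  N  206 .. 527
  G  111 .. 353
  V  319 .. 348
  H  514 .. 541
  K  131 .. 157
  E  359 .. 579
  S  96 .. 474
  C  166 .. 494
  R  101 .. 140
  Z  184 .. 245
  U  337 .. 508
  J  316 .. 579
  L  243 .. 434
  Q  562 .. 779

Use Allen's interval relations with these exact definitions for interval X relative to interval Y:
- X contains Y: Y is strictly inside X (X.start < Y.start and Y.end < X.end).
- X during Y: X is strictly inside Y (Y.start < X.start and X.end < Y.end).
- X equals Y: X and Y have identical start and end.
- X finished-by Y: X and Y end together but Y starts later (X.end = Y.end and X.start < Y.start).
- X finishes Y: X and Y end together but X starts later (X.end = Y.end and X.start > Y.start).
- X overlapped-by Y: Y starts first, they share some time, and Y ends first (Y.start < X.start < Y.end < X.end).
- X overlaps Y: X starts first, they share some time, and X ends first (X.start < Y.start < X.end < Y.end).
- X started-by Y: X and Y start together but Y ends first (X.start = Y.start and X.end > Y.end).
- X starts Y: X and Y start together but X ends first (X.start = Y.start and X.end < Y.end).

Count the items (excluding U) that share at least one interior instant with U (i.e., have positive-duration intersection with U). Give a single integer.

Target U = [337, 508].
C [166, 494] → overlaps → counts.
E [359, 579] → overlapped-by → counts.
G [111, 353] → overlaps → counts.
H [514, 541] → after → no.
J [316, 579] → contains → counts.
K [131, 157] → before → no.
L [243, 434] → overlaps → counts.
N [206, 527] → contains → counts.
Q [562, 779] → after → no.
R [101, 140] → before → no.
S [96, 474] → overlaps → counts.
V [319, 348] → overlaps → counts.
Z [184, 245] → before → no.
Total: 8.

8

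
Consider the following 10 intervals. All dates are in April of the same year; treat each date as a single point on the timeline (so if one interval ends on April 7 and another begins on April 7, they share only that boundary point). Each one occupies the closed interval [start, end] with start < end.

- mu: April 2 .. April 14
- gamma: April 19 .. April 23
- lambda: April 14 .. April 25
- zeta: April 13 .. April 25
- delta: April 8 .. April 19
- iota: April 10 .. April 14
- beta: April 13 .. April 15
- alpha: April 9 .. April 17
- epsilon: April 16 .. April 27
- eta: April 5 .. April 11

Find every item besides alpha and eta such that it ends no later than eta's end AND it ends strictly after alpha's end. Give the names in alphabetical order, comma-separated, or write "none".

none

Conditions: its end is no later than eta's end (X.end <= April 11) AND its end is strictly after alpha's end (X.end > April 17).
beta: end April 15 <= April 11? ✗; end April 15 > April 17? ✗ → no.
delta: end April 19 <= April 11? ✗; end April 19 > April 17? ✓ → no.
epsilon: end April 27 <= April 11? ✗; end April 27 > April 17? ✓ → no.
gamma: end April 23 <= April 11? ✗; end April 23 > April 17? ✓ → no.
iota: end April 14 <= April 11? ✗; end April 14 > April 17? ✗ → no.
lambda: end April 25 <= April 11? ✗; end April 25 > April 17? ✓ → no.
mu: end April 14 <= April 11? ✗; end April 14 > April 17? ✗ → no.
zeta: end April 25 <= April 11? ✗; end April 25 > April 17? ✓ → no.
Result: none.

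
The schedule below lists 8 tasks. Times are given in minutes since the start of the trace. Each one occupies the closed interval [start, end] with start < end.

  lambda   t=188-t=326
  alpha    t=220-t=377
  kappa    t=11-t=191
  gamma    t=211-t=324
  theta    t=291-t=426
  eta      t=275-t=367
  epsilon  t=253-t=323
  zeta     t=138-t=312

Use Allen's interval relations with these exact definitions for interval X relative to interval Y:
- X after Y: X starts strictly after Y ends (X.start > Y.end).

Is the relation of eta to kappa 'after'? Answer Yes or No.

eta = [t=275, t=367], kappa = [t=11, t=191].
Actual relation of eta to kappa: after.
Asked whether 'after' holds → Yes.

Yes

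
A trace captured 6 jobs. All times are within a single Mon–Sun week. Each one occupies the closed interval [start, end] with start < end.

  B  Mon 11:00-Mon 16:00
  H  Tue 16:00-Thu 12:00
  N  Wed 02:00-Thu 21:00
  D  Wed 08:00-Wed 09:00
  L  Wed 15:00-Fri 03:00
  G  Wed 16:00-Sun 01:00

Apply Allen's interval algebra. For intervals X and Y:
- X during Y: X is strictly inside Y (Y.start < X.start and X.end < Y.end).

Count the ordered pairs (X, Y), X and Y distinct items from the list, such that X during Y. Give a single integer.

2

Checking all 30 ordered pairs for relation 'during'; matching pairs in alphabetical order:
(D, H): D during H ✓
(D, N): D during N ✓
Count: 2.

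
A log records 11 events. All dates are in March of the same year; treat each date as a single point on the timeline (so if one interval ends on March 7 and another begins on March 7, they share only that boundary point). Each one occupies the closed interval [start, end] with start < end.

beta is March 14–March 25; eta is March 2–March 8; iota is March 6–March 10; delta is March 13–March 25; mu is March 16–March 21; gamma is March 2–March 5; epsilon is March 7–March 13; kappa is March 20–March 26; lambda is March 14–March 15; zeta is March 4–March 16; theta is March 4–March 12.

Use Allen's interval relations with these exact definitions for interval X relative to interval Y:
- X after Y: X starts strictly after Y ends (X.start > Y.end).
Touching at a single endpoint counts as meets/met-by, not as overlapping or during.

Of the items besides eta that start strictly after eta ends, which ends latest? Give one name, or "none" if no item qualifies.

Target eta = [March 2, March 8].
beta [March 14, March 25] → after → candidate.
delta [March 13, March 25] → after → candidate.
epsilon [March 7, March 13] → overlapped-by → excluded.
gamma [March 2, March 5] → starts → excluded.
iota [March 6, March 10] → overlapped-by → excluded.
kappa [March 20, March 26] → after → candidate.
lambda [March 14, March 15] → after → candidate.
mu [March 16, March 21] → after → candidate.
theta [March 4, March 12] → overlapped-by → excluded.
zeta [March 4, March 16] → overlapped-by → excluded.
Among candidates, latest end is March 26 → kappa.

kappa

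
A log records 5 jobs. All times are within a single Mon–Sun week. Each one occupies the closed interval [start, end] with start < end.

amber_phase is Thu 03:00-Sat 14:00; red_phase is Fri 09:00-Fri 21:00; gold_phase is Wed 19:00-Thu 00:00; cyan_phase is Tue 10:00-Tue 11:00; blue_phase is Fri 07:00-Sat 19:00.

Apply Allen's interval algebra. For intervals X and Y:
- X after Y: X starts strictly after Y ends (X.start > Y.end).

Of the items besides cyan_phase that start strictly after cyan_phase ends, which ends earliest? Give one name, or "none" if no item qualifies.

Target cyan_phase = [Tue 10:00, Tue 11:00].
amber_phase [Thu 03:00, Sat 14:00] → after → candidate.
blue_phase [Fri 07:00, Sat 19:00] → after → candidate.
gold_phase [Wed 19:00, Thu 00:00] → after → candidate.
red_phase [Fri 09:00, Fri 21:00] → after → candidate.
Among candidates, earliest end is Thu 00:00 → gold_phase.

gold_phase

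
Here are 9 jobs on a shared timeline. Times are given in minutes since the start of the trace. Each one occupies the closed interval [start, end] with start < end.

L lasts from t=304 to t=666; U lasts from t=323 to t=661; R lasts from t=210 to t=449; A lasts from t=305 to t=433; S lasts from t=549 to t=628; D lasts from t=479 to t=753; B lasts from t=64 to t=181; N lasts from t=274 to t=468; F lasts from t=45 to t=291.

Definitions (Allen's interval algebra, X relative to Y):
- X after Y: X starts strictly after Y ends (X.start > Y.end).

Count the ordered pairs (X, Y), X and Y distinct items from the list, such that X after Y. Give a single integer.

Checking all 72 ordered pairs for relation 'after'; matching pairs in alphabetical order:
(A, B): A after B ✓
(A, F): A after F ✓
(D, A): D after A ✓
(D, B): D after B ✓
(D, F): D after F ✓
(D, N): D after N ✓
(D, R): D after R ✓
(L, B): L after B ✓
(L, F): L after F ✓
(N, B): N after B ✓
(R, B): R after B ✓
(S, A): S after A ✓
(S, B): S after B ✓
(S, F): S after F ✓
(S, N): S after N ✓
(S, R): S after R ✓
(U, B): U after B ✓
(U, F): U after F ✓
Count: 18.

18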